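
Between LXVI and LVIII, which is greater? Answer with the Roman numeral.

LXVI = 66
LVIII = 58
66 is larger

LXVI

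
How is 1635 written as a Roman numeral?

Convert 1635 to Roman numerals:
  1635 contains 1×1000 (M)
  635 contains 1×500 (D)
  135 contains 1×100 (C)
  35 contains 3×10 (XXX)
  5 contains 1×5 (V)

MDCXXXV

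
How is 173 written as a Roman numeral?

Convert 173 to Roman numerals:
  173 contains 1×100 (C)
  73 contains 1×50 (L)
  23 contains 2×10 (XX)
  3 contains 3×1 (III)

CLXXIII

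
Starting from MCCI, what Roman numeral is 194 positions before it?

MCCI = 1201
1201 - 194 = 1007

MVII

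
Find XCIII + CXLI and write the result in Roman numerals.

XCIII = 93
CXLI = 141
93 + 141 = 234

CCXXXIV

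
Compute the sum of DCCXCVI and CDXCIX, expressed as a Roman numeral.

DCCXCVI = 796
CDXCIX = 499
796 + 499 = 1295

MCCXCV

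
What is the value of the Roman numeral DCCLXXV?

DCCLXXV: D=500, C=100, C=100, L=50, X=10, X=10, V=5
500 + 100 + 100 + 50 + 10 + 10 + 5 = 775

775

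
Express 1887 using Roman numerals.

Convert 1887 to Roman numerals:
  1887 contains 1×1000 (M)
  887 contains 1×500 (D)
  387 contains 3×100 (CCC)
  87 contains 1×50 (L)
  37 contains 3×10 (XXX)
  7 contains 1×5 (V)
  2 contains 2×1 (II)

MDCCCLXXXVII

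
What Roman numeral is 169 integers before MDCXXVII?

MDCXXVII = 1627
1627 - 169 = 1458

MCDLVIII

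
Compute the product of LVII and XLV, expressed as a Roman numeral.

LVII = 57
XLV = 45
57 × 45 = 2565

MMDLXV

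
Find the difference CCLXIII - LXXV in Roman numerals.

CCLXIII = 263
LXXV = 75
263 - 75 = 188

CLXXXVIII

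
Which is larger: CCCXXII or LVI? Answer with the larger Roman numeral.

CCCXXII = 322
LVI = 56
322 is larger

CCCXXII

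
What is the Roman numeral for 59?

Convert 59 to Roman numerals:
  59 contains 1×50 (L)
  9 contains 1×9 (IX)

LIX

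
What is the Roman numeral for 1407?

Convert 1407 to Roman numerals:
  1407 contains 1×1000 (M)
  407 contains 1×400 (CD)
  7 contains 1×5 (V)
  2 contains 2×1 (II)

MCDVII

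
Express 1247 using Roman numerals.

Convert 1247 to Roman numerals:
  1247 contains 1×1000 (M)
  247 contains 2×100 (CC)
  47 contains 1×40 (XL)
  7 contains 1×5 (V)
  2 contains 2×1 (II)

MCCXLVII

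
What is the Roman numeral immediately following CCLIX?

CCLIX = 259; next is 260

CCLX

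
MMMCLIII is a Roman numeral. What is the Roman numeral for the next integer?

MMMCLIII = 3153; next is 3154

MMMCLIV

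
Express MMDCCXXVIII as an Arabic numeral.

MMDCCXXVIII: M=1000, M=1000, D=500, C=100, C=100, X=10, X=10, V=5, I=1, I=1, I=1
1000 + 1000 + 500 + 100 + 100 + 10 + 10 + 5 + 1 + 1 + 1 = 2728

2728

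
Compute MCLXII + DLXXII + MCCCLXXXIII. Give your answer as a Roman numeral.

MCLXII = 1162, DLXXII = 572, MCCCLXXXIII = 1383
1162 + 572 = 1734
1734 + 1383 = 3117

MMMCXVII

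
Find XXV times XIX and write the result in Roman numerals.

XXV = 25
XIX = 19
25 × 19 = 475

CDLXXV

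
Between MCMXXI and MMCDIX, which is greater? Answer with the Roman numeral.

MCMXXI = 1921
MMCDIX = 2409
2409 is larger

MMCDIX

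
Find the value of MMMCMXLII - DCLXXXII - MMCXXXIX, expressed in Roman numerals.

MMMCMXLII = 3942, DCLXXXII = 682, MMCXXXIX = 2139
3942 - 682 = 3260
3260 - 2139 = 1121

MCXXI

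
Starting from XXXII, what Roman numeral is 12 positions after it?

XXXII = 32
32 + 12 = 44

XLIV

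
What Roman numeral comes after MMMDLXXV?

MMMDLXXV = 3575; next is 3576

MMMDLXXVI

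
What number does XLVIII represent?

XLVIII: XL=40, V=5, I=1, I=1, I=1
40 + 5 + 1 + 1 + 1 = 48

48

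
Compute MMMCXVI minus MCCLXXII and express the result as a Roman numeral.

MMMCXVI = 3116
MCCLXXII = 1272
3116 - 1272 = 1844

MDCCCXLIV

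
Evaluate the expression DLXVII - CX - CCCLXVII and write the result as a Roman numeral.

DLXVII = 567, CX = 110, CCCLXVII = 367
567 - 110 = 457
457 - 367 = 90

XC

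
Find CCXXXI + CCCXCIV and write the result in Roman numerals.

CCXXXI = 231
CCCXCIV = 394
231 + 394 = 625

DCXXV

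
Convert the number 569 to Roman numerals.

Convert 569 to Roman numerals:
  569 contains 1×500 (D)
  69 contains 1×50 (L)
  19 contains 1×10 (X)
  9 contains 1×9 (IX)

DLXIX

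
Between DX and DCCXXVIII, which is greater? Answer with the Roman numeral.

DX = 510
DCCXXVIII = 728
728 is larger

DCCXXVIII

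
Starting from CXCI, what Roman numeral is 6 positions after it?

CXCI = 191
191 + 6 = 197

CXCVII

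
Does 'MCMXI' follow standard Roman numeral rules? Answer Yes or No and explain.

'MCMXI': Check the rules: uses only the symbols I, V, X, L, C, D, M; no symbol is repeated more than three times in a row; V, L and D each appear at most once; the only place a smaller symbol precedes a larger one is the allowed subtractive pair CM, the symbol right after such a pair (if any) is smaller than the pair's first symbol, and otherwise the values never increase from left to right. Value: M (1000) + CM (900) + X (10) + I (1) = 1911. So it is a valid standard Roman numeral.

Yes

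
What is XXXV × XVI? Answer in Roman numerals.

XXXV = 35
XVI = 16
35 × 16 = 560

DLX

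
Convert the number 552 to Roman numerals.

Convert 552 to Roman numerals:
  552 contains 1×500 (D)
  52 contains 1×50 (L)
  2 contains 2×1 (II)

DLII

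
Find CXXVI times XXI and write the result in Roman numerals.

CXXVI = 126
XXI = 21
126 × 21 = 2646

MMDCXLVI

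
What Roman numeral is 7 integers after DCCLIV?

DCCLIV = 754
754 + 7 = 761

DCCLXI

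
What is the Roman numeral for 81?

Convert 81 to Roman numerals:
  81 contains 1×50 (L)
  31 contains 3×10 (XXX)
  1 contains 1×1 (I)

LXXXI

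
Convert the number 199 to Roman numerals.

Convert 199 to Roman numerals:
  199 contains 1×100 (C)
  99 contains 1×90 (XC)
  9 contains 1×9 (IX)

CXCIX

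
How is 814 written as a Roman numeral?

Convert 814 to Roman numerals:
  814 contains 1×500 (D)
  314 contains 3×100 (CCC)
  14 contains 1×10 (X)
  4 contains 1×4 (IV)

DCCCXIV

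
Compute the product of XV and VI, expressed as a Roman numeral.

XV = 15
VI = 6
15 × 6 = 90

XC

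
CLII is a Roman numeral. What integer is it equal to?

CLII: C=100, L=50, I=1, I=1
100 + 50 + 1 + 1 = 152

152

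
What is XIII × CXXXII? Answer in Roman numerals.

XIII = 13
CXXXII = 132
13 × 132 = 1716

MDCCXVI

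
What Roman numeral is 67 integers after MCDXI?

MCDXI = 1411
1411 + 67 = 1478

MCDLXXVIII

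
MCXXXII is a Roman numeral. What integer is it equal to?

MCXXXII: M=1000, C=100, X=10, X=10, X=10, I=1, I=1
1000 + 100 + 10 + 10 + 10 + 1 + 1 = 1132

1132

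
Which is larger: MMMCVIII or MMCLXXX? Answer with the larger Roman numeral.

MMMCVIII = 3108
MMCLXXX = 2180
3108 is larger

MMMCVIII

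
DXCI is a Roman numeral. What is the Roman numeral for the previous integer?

DXCI = 591, so the previous integer is 591 - 1 = 590

DXC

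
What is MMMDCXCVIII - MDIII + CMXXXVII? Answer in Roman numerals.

MMMDCXCVIII = 3698, MDIII = 1503, CMXXXVII = 937
3698 - 1503 = 2195
2195 + 937 = 3132

MMMCXXXII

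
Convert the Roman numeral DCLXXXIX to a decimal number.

DCLXXXIX: D=500, C=100, L=50, X=10, X=10, X=10, IX=9
500 + 100 + 50 + 10 + 10 + 10 + 9 = 689

689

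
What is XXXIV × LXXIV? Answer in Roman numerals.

XXXIV = 34
LXXIV = 74
34 × 74 = 2516

MMDXVI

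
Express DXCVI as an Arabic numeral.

DXCVI: D=500, XC=90, V=5, I=1
500 + 90 + 5 + 1 = 596

596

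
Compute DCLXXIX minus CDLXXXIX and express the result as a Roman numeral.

DCLXXIX = 679
CDLXXXIX = 489
679 - 489 = 190

CXC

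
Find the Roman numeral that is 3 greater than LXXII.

LXXII = 72
72 + 3 = 75

LXXV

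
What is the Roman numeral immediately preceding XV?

XV = 15; previous is 14

XIV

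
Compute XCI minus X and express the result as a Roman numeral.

XCI = 91
X = 10
91 - 10 = 81

LXXXI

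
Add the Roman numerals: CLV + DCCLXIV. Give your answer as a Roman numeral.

CLV = 155
DCCLXIV = 764
155 + 764 = 919

CMXIX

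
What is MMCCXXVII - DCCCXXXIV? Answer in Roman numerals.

MMCCXXVII = 2227
DCCCXXXIV = 834
2227 - 834 = 1393

MCCCXCIII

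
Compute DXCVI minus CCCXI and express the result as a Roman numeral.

DXCVI = 596
CCCXI = 311
596 - 311 = 285

CCLXXXV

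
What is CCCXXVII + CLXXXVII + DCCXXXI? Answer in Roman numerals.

CCCXXVII = 327, CLXXXVII = 187, DCCXXXI = 731
327 + 187 = 514
514 + 731 = 1245

MCCXLV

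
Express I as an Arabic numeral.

I: I=1

1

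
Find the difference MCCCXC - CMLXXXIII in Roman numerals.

MCCCXC = 1390
CMLXXXIII = 983
1390 - 983 = 407

CDVII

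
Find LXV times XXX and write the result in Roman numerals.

LXV = 65
XXX = 30
65 × 30 = 1950

MCML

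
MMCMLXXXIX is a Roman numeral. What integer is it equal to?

MMCMLXXXIX: M=1000, M=1000, CM=900, L=50, X=10, X=10, X=10, IX=9
1000 + 1000 + 900 + 50 + 10 + 10 + 10 + 9 = 2989

2989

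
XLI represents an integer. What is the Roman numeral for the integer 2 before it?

XLI = 41
41 - 2 = 39

XXXIX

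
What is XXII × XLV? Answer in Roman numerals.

XXII = 22
XLV = 45
22 × 45 = 990

CMXC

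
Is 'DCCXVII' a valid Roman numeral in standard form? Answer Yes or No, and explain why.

'DCCXVII': Check the rules: uses only the symbols I, V, X, L, C, D, M; no symbol is repeated more than three times in a row; V, L and D each appear at most once; no smaller symbol precedes a larger one (values never increase from left to right). Value: D (500) + C (100) + C (100) + X (10) + V (5) + I (1) + I (1) = 717. So it is a valid standard Roman numeral.

Yes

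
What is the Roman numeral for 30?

Convert 30 to Roman numerals:
  30 contains 3×10 (XXX)

XXX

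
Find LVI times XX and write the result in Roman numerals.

LVI = 56
XX = 20
56 × 20 = 1120

MCXX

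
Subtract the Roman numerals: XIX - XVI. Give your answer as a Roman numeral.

XIX = 19
XVI = 16
19 - 16 = 3

III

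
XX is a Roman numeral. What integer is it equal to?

XX: X=10, X=10
10 + 10 = 20

20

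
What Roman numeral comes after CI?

CI = 101, so the next integer is 101 + 1 = 102

CII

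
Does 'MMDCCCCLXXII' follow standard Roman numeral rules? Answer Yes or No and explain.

'MMDCCCCLXXII': More than 3 consecutive C's

No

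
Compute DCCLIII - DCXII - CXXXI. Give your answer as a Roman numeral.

DCCLIII = 753, DCXII = 612, CXXXI = 131
753 - 612 = 141
141 - 131 = 10

X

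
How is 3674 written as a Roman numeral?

Convert 3674 to Roman numerals:
  3674 contains 3×1000 (MMM)
  674 contains 1×500 (D)
  174 contains 1×100 (C)
  74 contains 1×50 (L)
  24 contains 2×10 (XX)
  4 contains 1×4 (IV)

MMMDCLXXIV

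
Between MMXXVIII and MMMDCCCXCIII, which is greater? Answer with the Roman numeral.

MMXXVIII = 2028
MMMDCCCXCIII = 3893
3893 is larger

MMMDCCCXCIII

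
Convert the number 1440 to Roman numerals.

Convert 1440 to Roman numerals:
  1440 contains 1×1000 (M)
  440 contains 1×400 (CD)
  40 contains 1×40 (XL)

MCDXL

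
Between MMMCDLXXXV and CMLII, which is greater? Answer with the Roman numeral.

MMMCDLXXXV = 3485
CMLII = 952
3485 is larger

MMMCDLXXXV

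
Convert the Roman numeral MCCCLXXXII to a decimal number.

MCCCLXXXII: M=1000, C=100, C=100, C=100, L=50, X=10, X=10, X=10, I=1, I=1
1000 + 100 + 100 + 100 + 50 + 10 + 10 + 10 + 1 + 1 = 1382

1382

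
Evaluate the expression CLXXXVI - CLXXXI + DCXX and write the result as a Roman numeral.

CLXXXVI = 186, CLXXXI = 181, DCXX = 620
186 - 181 = 5
5 + 620 = 625

DCXXV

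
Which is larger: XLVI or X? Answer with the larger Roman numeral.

XLVI = 46
X = 10
46 is larger

XLVI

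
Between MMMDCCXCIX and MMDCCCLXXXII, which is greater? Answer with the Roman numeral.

MMMDCCXCIX = 3799
MMDCCCLXXXII = 2882
3799 is larger

MMMDCCXCIX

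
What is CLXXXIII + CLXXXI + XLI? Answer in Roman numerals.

CLXXXIII = 183, CLXXXI = 181, XLI = 41
183 + 181 = 364
364 + 41 = 405

CDV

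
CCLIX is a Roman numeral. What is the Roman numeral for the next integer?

CCLIX = 259; next is 260

CCLX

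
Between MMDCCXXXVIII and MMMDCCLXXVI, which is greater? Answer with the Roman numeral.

MMDCCXXXVIII = 2738
MMMDCCLXXVI = 3776
3776 is larger

MMMDCCLXXVI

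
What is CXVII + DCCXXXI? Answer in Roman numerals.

CXVII = 117
DCCXXXI = 731
117 + 731 = 848

DCCCXLVIII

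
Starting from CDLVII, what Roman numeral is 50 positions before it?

CDLVII = 457
457 - 50 = 407

CDVII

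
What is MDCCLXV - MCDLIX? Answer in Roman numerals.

MDCCLXV = 1765
MCDLIX = 1459
1765 - 1459 = 306

CCCVI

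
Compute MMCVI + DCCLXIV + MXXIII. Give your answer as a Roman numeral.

MMCVI = 2106, DCCLXIV = 764, MXXIII = 1023
2106 + 764 = 2870
2870 + 1023 = 3893

MMMDCCCXCIII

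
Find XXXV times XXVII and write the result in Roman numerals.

XXXV = 35
XXVII = 27
35 × 27 = 945

CMXLV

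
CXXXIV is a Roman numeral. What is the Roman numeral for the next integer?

CXXXIV = 134; next is 135

CXXXV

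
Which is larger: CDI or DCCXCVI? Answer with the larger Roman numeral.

CDI = 401
DCCXCVI = 796
796 is larger

DCCXCVI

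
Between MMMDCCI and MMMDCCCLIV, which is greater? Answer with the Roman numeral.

MMMDCCI = 3701
MMMDCCCLIV = 3854
3854 is larger

MMMDCCCLIV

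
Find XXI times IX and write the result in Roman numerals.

XXI = 21
IX = 9
21 × 9 = 189

CLXXXIX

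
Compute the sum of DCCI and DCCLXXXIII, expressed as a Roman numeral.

DCCI = 701
DCCLXXXIII = 783
701 + 783 = 1484

MCDLXXXIV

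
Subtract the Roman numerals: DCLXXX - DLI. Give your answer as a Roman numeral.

DCLXXX = 680
DLI = 551
680 - 551 = 129

CXXIX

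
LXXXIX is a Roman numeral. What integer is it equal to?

LXXXIX: L=50, X=10, X=10, X=10, IX=9
50 + 10 + 10 + 10 + 9 = 89

89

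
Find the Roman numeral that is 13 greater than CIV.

CIV = 104
104 + 13 = 117

CXVII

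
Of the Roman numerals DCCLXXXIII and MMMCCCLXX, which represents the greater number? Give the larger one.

DCCLXXXIII = 783
MMMCCCLXX = 3370
3370 is larger

MMMCCCLXX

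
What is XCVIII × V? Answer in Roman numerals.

XCVIII = 98
V = 5
98 × 5 = 490

CDXC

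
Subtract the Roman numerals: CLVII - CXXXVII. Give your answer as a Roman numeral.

CLVII = 157
CXXXVII = 137
157 - 137 = 20

XX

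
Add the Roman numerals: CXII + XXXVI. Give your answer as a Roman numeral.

CXII = 112
XXXVI = 36
112 + 36 = 148

CXLVIII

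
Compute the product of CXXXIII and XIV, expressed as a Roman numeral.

CXXXIII = 133
XIV = 14
133 × 14 = 1862

MDCCCLXII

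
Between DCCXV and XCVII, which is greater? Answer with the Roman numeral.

DCCXV = 715
XCVII = 97
715 is larger

DCCXV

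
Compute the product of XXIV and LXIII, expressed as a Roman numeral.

XXIV = 24
LXIII = 63
24 × 63 = 1512

MDXII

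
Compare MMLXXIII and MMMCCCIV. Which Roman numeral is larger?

MMLXXIII = 2073
MMMCCCIV = 3304
3304 is larger

MMMCCCIV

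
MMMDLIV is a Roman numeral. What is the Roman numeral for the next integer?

MMMDLIV = 3554, so the next integer is 3554 + 1 = 3555

MMMDLV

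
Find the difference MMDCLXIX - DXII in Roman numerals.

MMDCLXIX = 2669
DXII = 512
2669 - 512 = 2157

MMCLVII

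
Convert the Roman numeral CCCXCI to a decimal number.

CCCXCI: C=100, C=100, C=100, XC=90, I=1
100 + 100 + 100 + 90 + 1 = 391

391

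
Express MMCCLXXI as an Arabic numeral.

MMCCLXXI: M=1000, M=1000, C=100, C=100, L=50, X=10, X=10, I=1
1000 + 1000 + 100 + 100 + 50 + 10 + 10 + 1 = 2271

2271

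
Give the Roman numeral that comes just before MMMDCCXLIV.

MMMDCCXLIV = 3744, so the previous integer is 3744 - 1 = 3743

MMMDCCXLIII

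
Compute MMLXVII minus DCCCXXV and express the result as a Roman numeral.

MMLXVII = 2067
DCCCXXV = 825
2067 - 825 = 1242

MCCXLII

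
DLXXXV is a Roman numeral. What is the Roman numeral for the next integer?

DLXXXV = 585, so the next integer is 585 + 1 = 586

DLXXXVI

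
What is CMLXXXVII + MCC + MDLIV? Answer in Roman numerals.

CMLXXXVII = 987, MCC = 1200, MDLIV = 1554
987 + 1200 = 2187
2187 + 1554 = 3741

MMMDCCXLI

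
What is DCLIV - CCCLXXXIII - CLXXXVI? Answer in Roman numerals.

DCLIV = 654, CCCLXXXIII = 383, CLXXXVI = 186
654 - 383 = 271
271 - 186 = 85

LXXXV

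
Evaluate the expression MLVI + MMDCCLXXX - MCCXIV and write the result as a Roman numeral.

MLVI = 1056, MMDCCLXXX = 2780, MCCXIV = 1214
1056 + 2780 = 3836
3836 - 1214 = 2622

MMDCXXII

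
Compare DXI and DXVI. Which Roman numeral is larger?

DXI = 511
DXVI = 516
516 is larger

DXVI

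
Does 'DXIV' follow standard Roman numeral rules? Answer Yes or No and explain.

'DXIV': Check the rules: uses only the symbols I, V, X, L, C, D, M; no symbol is repeated more than three times in a row; V, L and D each appear at most once; the only place a smaller symbol precedes a larger one is the allowed subtractive pair IV, the symbol right after such a pair (if any) is smaller than the pair's first symbol, and otherwise the values never increase from left to right. Value: D (500) + X (10) + IV (4) = 514. So it is a valid standard Roman numeral.

Yes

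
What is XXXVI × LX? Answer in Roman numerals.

XXXVI = 36
LX = 60
36 × 60 = 2160

MMCLX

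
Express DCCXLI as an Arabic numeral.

DCCXLI: D=500, C=100, C=100, XL=40, I=1
500 + 100 + 100 + 40 + 1 = 741

741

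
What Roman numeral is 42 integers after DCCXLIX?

DCCXLIX = 749
749 + 42 = 791

DCCXCI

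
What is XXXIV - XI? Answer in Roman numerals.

XXXIV = 34
XI = 11
34 - 11 = 23

XXIII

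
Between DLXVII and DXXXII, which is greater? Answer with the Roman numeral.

DLXVII = 567
DXXXII = 532
567 is larger

DLXVII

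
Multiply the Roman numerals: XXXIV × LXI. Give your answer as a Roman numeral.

XXXIV = 34
LXI = 61
34 × 61 = 2074

MMLXXIV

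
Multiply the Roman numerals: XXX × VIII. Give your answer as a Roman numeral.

XXX = 30
VIII = 8
30 × 8 = 240

CCXL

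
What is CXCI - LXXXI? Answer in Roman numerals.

CXCI = 191
LXXXI = 81
191 - 81 = 110

CX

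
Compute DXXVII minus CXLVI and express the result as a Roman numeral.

DXXVII = 527
CXLVI = 146
527 - 146 = 381

CCCLXXXI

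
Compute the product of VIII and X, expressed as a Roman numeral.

VIII = 8
X = 10
8 × 10 = 80

LXXX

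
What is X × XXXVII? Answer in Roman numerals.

X = 10
XXXVII = 37
10 × 37 = 370

CCCLXX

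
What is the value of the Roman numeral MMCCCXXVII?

MMCCCXXVII: M=1000, M=1000, C=100, C=100, C=100, X=10, X=10, V=5, I=1, I=1
1000 + 1000 + 100 + 100 + 100 + 10 + 10 + 5 + 1 + 1 = 2327

2327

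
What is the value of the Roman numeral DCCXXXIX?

DCCXXXIX: D=500, C=100, C=100, X=10, X=10, X=10, IX=9
500 + 100 + 100 + 10 + 10 + 10 + 9 = 739

739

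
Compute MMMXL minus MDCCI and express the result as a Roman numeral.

MMMXL = 3040
MDCCI = 1701
3040 - 1701 = 1339

MCCCXXXIX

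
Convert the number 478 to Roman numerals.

Convert 478 to Roman numerals:
  478 contains 1×400 (CD)
  78 contains 1×50 (L)
  28 contains 2×10 (XX)
  8 contains 1×5 (V)
  3 contains 3×1 (III)

CDLXXVIII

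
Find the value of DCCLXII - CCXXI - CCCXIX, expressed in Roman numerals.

DCCLXII = 762, CCXXI = 221, CCCXIX = 319
762 - 221 = 541
541 - 319 = 222

CCXXII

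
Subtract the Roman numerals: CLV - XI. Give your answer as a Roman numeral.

CLV = 155
XI = 11
155 - 11 = 144

CXLIV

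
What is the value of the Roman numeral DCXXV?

DCXXV: D=500, C=100, X=10, X=10, V=5
500 + 100 + 10 + 10 + 5 = 625

625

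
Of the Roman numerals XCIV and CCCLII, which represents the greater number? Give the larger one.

XCIV = 94
CCCLII = 352
352 is larger

CCCLII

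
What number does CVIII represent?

CVIII: C=100, V=5, I=1, I=1, I=1
100 + 5 + 1 + 1 + 1 = 108

108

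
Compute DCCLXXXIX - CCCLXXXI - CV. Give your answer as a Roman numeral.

DCCLXXXIX = 789, CCCLXXXI = 381, CV = 105
789 - 381 = 408
408 - 105 = 303

CCCIII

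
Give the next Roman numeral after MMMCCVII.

MMMCCVII = 3207; next is 3208

MMMCCVIII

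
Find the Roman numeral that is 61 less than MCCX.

MCCX = 1210
1210 - 61 = 1149

MCXLIX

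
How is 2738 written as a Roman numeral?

Convert 2738 to Roman numerals:
  2738 contains 2×1000 (MM)
  738 contains 1×500 (D)
  238 contains 2×100 (CC)
  38 contains 3×10 (XXX)
  8 contains 1×5 (V)
  3 contains 3×1 (III)

MMDCCXXXVIII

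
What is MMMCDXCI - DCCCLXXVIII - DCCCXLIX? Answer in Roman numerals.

MMMCDXCI = 3491, DCCCLXXVIII = 878, DCCCXLIX = 849
3491 - 878 = 2613
2613 - 849 = 1764

MDCCLXIV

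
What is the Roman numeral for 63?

Convert 63 to Roman numerals:
  63 contains 1×50 (L)
  13 contains 1×10 (X)
  3 contains 3×1 (III)

LXIII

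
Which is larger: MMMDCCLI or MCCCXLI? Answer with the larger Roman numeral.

MMMDCCLI = 3751
MCCCXLI = 1341
3751 is larger

MMMDCCLI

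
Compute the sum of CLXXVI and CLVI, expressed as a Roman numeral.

CLXXVI = 176
CLVI = 156
176 + 156 = 332

CCCXXXII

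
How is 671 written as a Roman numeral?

Convert 671 to Roman numerals:
  671 contains 1×500 (D)
  171 contains 1×100 (C)
  71 contains 1×50 (L)
  21 contains 2×10 (XX)
  1 contains 1×1 (I)

DCLXXI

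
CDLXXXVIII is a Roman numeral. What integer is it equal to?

CDLXXXVIII: CD=400, L=50, X=10, X=10, X=10, V=5, I=1, I=1, I=1
400 + 50 + 10 + 10 + 10 + 5 + 1 + 1 + 1 = 488

488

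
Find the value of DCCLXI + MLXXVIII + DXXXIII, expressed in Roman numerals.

DCCLXI = 761, MLXXVIII = 1078, DXXXIII = 533
761 + 1078 = 1839
1839 + 533 = 2372

MMCCCLXXII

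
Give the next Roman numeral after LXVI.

LXVI = 66, so the next integer is 66 + 1 = 67

LXVII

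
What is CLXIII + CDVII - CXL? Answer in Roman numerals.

CLXIII = 163, CDVII = 407, CXL = 140
163 + 407 = 570
570 - 140 = 430

CDXXX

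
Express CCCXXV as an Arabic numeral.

CCCXXV: C=100, C=100, C=100, X=10, X=10, V=5
100 + 100 + 100 + 10 + 10 + 5 = 325

325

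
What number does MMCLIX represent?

MMCLIX: M=1000, M=1000, C=100, L=50, IX=9
1000 + 1000 + 100 + 50 + 9 = 2159

2159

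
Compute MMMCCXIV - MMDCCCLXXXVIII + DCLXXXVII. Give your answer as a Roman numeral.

MMMCCXIV = 3214, MMDCCCLXXXVIII = 2888, DCLXXXVII = 687
3214 - 2888 = 326
326 + 687 = 1013

MXIII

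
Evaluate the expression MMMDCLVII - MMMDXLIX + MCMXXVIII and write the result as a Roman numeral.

MMMDCLVII = 3657, MMMDXLIX = 3549, MCMXXVIII = 1928
3657 - 3549 = 108
108 + 1928 = 2036

MMXXXVI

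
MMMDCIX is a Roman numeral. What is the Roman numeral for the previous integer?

MMMDCIX = 3609, so the previous integer is 3609 - 1 = 3608

MMMDCVIII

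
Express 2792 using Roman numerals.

Convert 2792 to Roman numerals:
  2792 contains 2×1000 (MM)
  792 contains 1×500 (D)
  292 contains 2×100 (CC)
  92 contains 1×90 (XC)
  2 contains 2×1 (II)

MMDCCXCII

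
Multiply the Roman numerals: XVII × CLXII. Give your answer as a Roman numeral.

XVII = 17
CLXII = 162
17 × 162 = 2754

MMDCCLIV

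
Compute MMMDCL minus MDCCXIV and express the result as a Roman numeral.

MMMDCL = 3650
MDCCXIV = 1714
3650 - 1714 = 1936

MCMXXXVI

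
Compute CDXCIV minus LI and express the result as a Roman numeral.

CDXCIV = 494
LI = 51
494 - 51 = 443

CDXLIII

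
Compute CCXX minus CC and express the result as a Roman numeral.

CCXX = 220
CC = 200
220 - 200 = 20

XX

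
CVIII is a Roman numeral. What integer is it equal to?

CVIII: C=100, V=5, I=1, I=1, I=1
100 + 5 + 1 + 1 + 1 = 108

108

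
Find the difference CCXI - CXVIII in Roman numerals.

CCXI = 211
CXVIII = 118
211 - 118 = 93

XCIII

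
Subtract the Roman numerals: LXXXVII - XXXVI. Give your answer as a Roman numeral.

LXXXVII = 87
XXXVI = 36
87 - 36 = 51

LI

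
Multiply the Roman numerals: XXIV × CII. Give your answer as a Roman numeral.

XXIV = 24
CII = 102
24 × 102 = 2448

MMCDXLVIII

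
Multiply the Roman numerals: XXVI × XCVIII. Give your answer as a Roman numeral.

XXVI = 26
XCVIII = 98
26 × 98 = 2548

MMDXLVIII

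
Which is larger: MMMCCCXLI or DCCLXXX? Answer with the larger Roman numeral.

MMMCCCXLI = 3341
DCCLXXX = 780
3341 is larger

MMMCCCXLI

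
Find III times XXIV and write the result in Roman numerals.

III = 3
XXIV = 24
3 × 24 = 72

LXXII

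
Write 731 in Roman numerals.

Convert 731 to Roman numerals:
  731 contains 1×500 (D)
  231 contains 2×100 (CC)
  31 contains 3×10 (XXX)
  1 contains 1×1 (I)

DCCXXXI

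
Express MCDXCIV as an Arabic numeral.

MCDXCIV: M=1000, CD=400, XC=90, IV=4
1000 + 400 + 90 + 4 = 1494

1494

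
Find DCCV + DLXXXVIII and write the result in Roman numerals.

DCCV = 705
DLXXXVIII = 588
705 + 588 = 1293

MCCXCIII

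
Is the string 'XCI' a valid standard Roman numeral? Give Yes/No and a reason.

'XCI': Check the rules: uses only the symbols I, V, X, L, C, D, M; no symbol is repeated more than three times in a row; V, L and D each appear at most once; the only place a smaller symbol precedes a larger one is the allowed subtractive pair XC, the symbol right after such a pair (if any) is smaller than the pair's first symbol, and otherwise the values never increase from left to right. Value: XC (90) + I (1) = 91. So it is a valid standard Roman numeral.

Yes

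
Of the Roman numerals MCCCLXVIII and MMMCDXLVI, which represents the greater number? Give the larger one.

MCCCLXVIII = 1368
MMMCDXLVI = 3446
3446 is larger

MMMCDXLVI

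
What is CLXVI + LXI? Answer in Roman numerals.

CLXVI = 166
LXI = 61
166 + 61 = 227

CCXXVII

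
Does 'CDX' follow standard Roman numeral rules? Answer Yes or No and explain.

'CDX': Check the rules: uses only the symbols I, V, X, L, C, D, M; no symbol is repeated more than three times in a row; V, L and D each appear at most once; the only place a smaller symbol precedes a larger one is the allowed subtractive pair CD, the symbol right after such a pair (if any) is smaller than the pair's first symbol, and otherwise the values never increase from left to right. Value: CD (400) + X (10) = 410. So it is a valid standard Roman numeral.

Yes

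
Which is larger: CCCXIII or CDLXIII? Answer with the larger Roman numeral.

CCCXIII = 313
CDLXIII = 463
463 is larger

CDLXIII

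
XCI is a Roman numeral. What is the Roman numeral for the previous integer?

XCI = 91; previous is 90

XC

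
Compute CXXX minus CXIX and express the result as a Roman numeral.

CXXX = 130
CXIX = 119
130 - 119 = 11

XI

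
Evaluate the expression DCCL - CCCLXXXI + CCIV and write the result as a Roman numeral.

DCCL = 750, CCCLXXXI = 381, CCIV = 204
750 - 381 = 369
369 + 204 = 573

DLXXIII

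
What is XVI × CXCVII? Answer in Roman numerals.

XVI = 16
CXCVII = 197
16 × 197 = 3152

MMMCLII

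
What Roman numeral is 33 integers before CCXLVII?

CCXLVII = 247
247 - 33 = 214

CCXIV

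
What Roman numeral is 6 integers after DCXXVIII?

DCXXVIII = 628
628 + 6 = 634

DCXXXIV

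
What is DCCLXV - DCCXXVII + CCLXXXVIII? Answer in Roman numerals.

DCCLXV = 765, DCCXXVII = 727, CCLXXXVIII = 288
765 - 727 = 38
38 + 288 = 326

CCCXXVI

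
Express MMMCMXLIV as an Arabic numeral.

MMMCMXLIV: M=1000, M=1000, M=1000, CM=900, XL=40, IV=4
1000 + 1000 + 1000 + 900 + 40 + 4 = 3944

3944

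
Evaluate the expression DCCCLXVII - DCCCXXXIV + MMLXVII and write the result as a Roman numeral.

DCCCLXVII = 867, DCCCXXXIV = 834, MMLXVII = 2067
867 - 834 = 33
33 + 2067 = 2100

MMC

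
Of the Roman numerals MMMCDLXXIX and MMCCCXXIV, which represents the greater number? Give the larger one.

MMMCDLXXIX = 3479
MMCCCXXIV = 2324
3479 is larger

MMMCDLXXIX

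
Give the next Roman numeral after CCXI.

CCXI = 211; next is 212

CCXII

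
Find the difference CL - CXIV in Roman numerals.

CL = 150
CXIV = 114
150 - 114 = 36

XXXVI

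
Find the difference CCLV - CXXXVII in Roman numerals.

CCLV = 255
CXXXVII = 137
255 - 137 = 118

CXVIII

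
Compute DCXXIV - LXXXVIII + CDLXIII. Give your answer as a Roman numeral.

DCXXIV = 624, LXXXVIII = 88, CDLXIII = 463
624 - 88 = 536
536 + 463 = 999

CMXCIX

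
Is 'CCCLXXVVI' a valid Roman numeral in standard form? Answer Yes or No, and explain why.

'CCCLXXVVI': V should not appear more than once

No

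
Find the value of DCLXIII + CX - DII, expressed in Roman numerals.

DCLXIII = 663, CX = 110, DII = 502
663 + 110 = 773
773 - 502 = 271

CCLXXI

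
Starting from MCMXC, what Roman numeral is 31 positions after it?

MCMXC = 1990
1990 + 31 = 2021

MMXXI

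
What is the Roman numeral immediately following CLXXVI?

CLXXVI = 176; next is 177

CLXXVII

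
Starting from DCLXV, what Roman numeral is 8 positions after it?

DCLXV = 665
665 + 8 = 673

DCLXXIII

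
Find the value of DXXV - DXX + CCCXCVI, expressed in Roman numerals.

DXXV = 525, DXX = 520, CCCXCVI = 396
525 - 520 = 5
5 + 396 = 401

CDI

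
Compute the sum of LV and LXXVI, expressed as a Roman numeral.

LV = 55
LXXVI = 76
55 + 76 = 131

CXXXI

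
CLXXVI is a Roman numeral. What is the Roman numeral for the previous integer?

CLXXVI = 176; previous is 175

CLXXV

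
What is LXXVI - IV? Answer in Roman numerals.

LXXVI = 76
IV = 4
76 - 4 = 72

LXXII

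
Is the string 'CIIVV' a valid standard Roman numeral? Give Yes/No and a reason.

'CIIVV': V should not appear more than once

No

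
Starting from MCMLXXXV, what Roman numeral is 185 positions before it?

MCMLXXXV = 1985
1985 - 185 = 1800

MDCCC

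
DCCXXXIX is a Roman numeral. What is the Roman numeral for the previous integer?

DCCXXXIX = 739, so the previous integer is 739 - 1 = 738

DCCXXXVIII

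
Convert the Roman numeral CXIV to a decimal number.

CXIV: C=100, X=10, IV=4
100 + 10 + 4 = 114

114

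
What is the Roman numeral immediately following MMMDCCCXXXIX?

MMMDCCCXXXIX = 3839, so the next integer is 3839 + 1 = 3840

MMMDCCCXL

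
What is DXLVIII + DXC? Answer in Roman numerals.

DXLVIII = 548
DXC = 590
548 + 590 = 1138

MCXXXVIII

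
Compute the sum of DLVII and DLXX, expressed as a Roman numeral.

DLVII = 557
DLXX = 570
557 + 570 = 1127

MCXXVII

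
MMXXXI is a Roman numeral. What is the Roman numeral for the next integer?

MMXXXI = 2031; next is 2032

MMXXXII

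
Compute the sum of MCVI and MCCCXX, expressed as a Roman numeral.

MCVI = 1106
MCCCXX = 1320
1106 + 1320 = 2426

MMCDXXVI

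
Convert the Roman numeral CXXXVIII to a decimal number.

CXXXVIII: C=100, X=10, X=10, X=10, V=5, I=1, I=1, I=1
100 + 10 + 10 + 10 + 5 + 1 + 1 + 1 = 138

138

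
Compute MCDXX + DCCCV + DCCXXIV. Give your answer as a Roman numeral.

MCDXX = 1420, DCCCV = 805, DCCXXIV = 724
1420 + 805 = 2225
2225 + 724 = 2949

MMCMXLIX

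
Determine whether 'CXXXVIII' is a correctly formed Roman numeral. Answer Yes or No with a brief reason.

'CXXXVIII': Check the rules: uses only the symbols I, V, X, L, C, D, M; no symbol is repeated more than three times in a row; V, L and D each appear at most once; no smaller symbol precedes a larger one (values never increase from left to right). Value: C (100) + X (10) + X (10) + X (10) + V (5) + I (1) + I (1) + I (1) = 138. So it is a valid standard Roman numeral.

Yes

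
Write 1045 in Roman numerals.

Convert 1045 to Roman numerals:
  1045 contains 1×1000 (M)
  45 contains 1×40 (XL)
  5 contains 1×5 (V)

MXLV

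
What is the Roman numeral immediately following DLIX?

DLIX = 559; next is 560

DLX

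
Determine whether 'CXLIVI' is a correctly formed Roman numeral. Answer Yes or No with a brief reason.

'CXLIVI': I cannot come right after the subtractive pair IV: once I is subtracted in IV, the next symbol must be smaller than I

No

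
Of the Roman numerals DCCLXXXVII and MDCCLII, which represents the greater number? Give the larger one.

DCCLXXXVII = 787
MDCCLII = 1752
1752 is larger

MDCCLII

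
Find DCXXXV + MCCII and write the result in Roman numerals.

DCXXXV = 635
MCCII = 1202
635 + 1202 = 1837

MDCCCXXXVII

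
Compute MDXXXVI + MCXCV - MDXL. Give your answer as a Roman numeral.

MDXXXVI = 1536, MCXCV = 1195, MDXL = 1540
1536 + 1195 = 2731
2731 - 1540 = 1191

MCXCI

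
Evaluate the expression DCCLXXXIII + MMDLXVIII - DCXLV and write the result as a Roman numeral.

DCCLXXXIII = 783, MMDLXVIII = 2568, DCXLV = 645
783 + 2568 = 3351
3351 - 645 = 2706

MMDCCVI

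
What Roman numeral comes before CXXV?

CXXV = 125; previous is 124

CXXIV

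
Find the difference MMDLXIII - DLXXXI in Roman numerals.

MMDLXIII = 2563
DLXXXI = 581
2563 - 581 = 1982

MCMLXXXII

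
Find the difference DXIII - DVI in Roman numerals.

DXIII = 513
DVI = 506
513 - 506 = 7

VII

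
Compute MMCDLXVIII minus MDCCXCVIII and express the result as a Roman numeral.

MMCDLXVIII = 2468
MDCCXCVIII = 1798
2468 - 1798 = 670

DCLXX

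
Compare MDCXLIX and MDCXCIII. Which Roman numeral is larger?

MDCXLIX = 1649
MDCXCIII = 1693
1693 is larger

MDCXCIII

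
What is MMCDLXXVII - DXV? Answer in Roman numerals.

MMCDLXXVII = 2477
DXV = 515
2477 - 515 = 1962

MCMLXII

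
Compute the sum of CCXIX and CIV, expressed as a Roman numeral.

CCXIX = 219
CIV = 104
219 + 104 = 323

CCCXXIII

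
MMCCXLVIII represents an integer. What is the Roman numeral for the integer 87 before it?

MMCCXLVIII = 2248
2248 - 87 = 2161

MMCLXI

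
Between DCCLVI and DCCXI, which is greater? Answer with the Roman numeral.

DCCLVI = 756
DCCXI = 711
756 is larger

DCCLVI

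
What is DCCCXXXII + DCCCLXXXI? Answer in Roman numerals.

DCCCXXXII = 832
DCCCLXXXI = 881
832 + 881 = 1713

MDCCXIII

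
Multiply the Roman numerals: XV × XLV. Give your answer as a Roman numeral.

XV = 15
XLV = 45
15 × 45 = 675

DCLXXV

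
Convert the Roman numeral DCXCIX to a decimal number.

DCXCIX: D=500, C=100, XC=90, IX=9
500 + 100 + 90 + 9 = 699

699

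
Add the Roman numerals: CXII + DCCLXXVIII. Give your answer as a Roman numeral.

CXII = 112
DCCLXXVIII = 778
112 + 778 = 890

DCCCXC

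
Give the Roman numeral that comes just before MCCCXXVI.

MCCCXXVI = 1326; previous is 1325

MCCCXXV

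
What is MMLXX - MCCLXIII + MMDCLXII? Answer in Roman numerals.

MMLXX = 2070, MCCLXIII = 1263, MMDCLXII = 2662
2070 - 1263 = 807
807 + 2662 = 3469

MMMCDLXIX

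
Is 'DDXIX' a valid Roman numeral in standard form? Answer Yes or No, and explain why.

'DDXIX': D should not appear more than once

No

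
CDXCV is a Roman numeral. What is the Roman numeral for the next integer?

CDXCV = 495; next is 496

CDXCVI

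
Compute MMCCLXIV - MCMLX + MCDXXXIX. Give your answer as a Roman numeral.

MMCCLXIV = 2264, MCMLX = 1960, MCDXXXIX = 1439
2264 - 1960 = 304
304 + 1439 = 1743

MDCCXLIII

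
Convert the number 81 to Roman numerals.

Convert 81 to Roman numerals:
  81 contains 1×50 (L)
  31 contains 3×10 (XXX)
  1 contains 1×1 (I)

LXXXI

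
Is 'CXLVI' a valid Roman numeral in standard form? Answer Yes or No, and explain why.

'CXLVI': Check the rules: uses only the symbols I, V, X, L, C, D, M; no symbol is repeated more than three times in a row; V, L and D each appear at most once; the only place a smaller symbol precedes a larger one is the allowed subtractive pair XL, the symbol right after such a pair (if any) is smaller than the pair's first symbol, and otherwise the values never increase from left to right. Value: C (100) + XL (40) + V (5) + I (1) = 146. So it is a valid standard Roman numeral.

Yes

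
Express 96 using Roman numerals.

Convert 96 to Roman numerals:
  96 contains 1×90 (XC)
  6 contains 1×5 (V)
  1 contains 1×1 (I)

XCVI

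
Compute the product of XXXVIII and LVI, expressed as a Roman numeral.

XXXVIII = 38
LVI = 56
38 × 56 = 2128

MMCXXVIII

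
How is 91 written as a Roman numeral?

Convert 91 to Roman numerals:
  91 contains 1×90 (XC)
  1 contains 1×1 (I)

XCI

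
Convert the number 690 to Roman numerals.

Convert 690 to Roman numerals:
  690 contains 1×500 (D)
  190 contains 1×100 (C)
  90 contains 1×90 (XC)

DCXC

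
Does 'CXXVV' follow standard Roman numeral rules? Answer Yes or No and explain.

'CXXVV': V should not appear more than once

No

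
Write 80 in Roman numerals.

Convert 80 to Roman numerals:
  80 contains 1×50 (L)
  30 contains 3×10 (XXX)

LXXX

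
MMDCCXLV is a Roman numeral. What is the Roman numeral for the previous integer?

MMDCCXLV = 2745; previous is 2744

MMDCCXLIV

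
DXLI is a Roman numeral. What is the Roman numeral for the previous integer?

DXLI = 541; previous is 540

DXL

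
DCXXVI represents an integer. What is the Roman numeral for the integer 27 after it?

DCXXVI = 626
626 + 27 = 653

DCLIII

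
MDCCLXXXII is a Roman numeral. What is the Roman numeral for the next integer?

MDCCLXXXII = 1782, so the next integer is 1782 + 1 = 1783

MDCCLXXXIII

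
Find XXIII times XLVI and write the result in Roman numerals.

XXIII = 23
XLVI = 46
23 × 46 = 1058

MLVIII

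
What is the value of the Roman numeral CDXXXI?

CDXXXI: CD=400, X=10, X=10, X=10, I=1
400 + 10 + 10 + 10 + 1 = 431

431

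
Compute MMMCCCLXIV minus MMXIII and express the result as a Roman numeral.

MMMCCCLXIV = 3364
MMXIII = 2013
3364 - 2013 = 1351

MCCCLI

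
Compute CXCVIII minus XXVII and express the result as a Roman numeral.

CXCVIII = 198
XXVII = 27
198 - 27 = 171

CLXXI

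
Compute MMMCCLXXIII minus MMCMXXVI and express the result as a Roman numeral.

MMMCCLXXIII = 3273
MMCMXXVI = 2926
3273 - 2926 = 347

CCCXLVII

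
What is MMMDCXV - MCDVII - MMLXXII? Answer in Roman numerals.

MMMDCXV = 3615, MCDVII = 1407, MMLXXII = 2072
3615 - 1407 = 2208
2208 - 2072 = 136

CXXXVI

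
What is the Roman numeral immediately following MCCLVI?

MCCLVI = 1256; next is 1257

MCCLVII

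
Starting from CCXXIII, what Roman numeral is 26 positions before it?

CCXXIII = 223
223 - 26 = 197

CXCVII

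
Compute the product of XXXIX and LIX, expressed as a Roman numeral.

XXXIX = 39
LIX = 59
39 × 59 = 2301

MMCCCI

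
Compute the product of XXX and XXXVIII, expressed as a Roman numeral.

XXX = 30
XXXVIII = 38
30 × 38 = 1140

MCXL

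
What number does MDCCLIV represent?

MDCCLIV: M=1000, D=500, C=100, C=100, L=50, IV=4
1000 + 500 + 100 + 100 + 50 + 4 = 1754

1754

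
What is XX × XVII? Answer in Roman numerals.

XX = 20
XVII = 17
20 × 17 = 340

CCCXL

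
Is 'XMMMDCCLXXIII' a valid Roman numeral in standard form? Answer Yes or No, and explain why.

'XMMMDCCLXXIII': Invalid subtractive combination: XM

No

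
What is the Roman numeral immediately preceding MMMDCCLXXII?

MMMDCCLXXII = 3772, so the previous integer is 3772 - 1 = 3771

MMMDCCLXXI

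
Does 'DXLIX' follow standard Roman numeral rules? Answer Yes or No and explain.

'DXLIX': Check the rules: uses only the symbols I, V, X, L, C, D, M; no symbol is repeated more than three times in a row; V, L and D each appear at most once; the only places a smaller symbol precedes a larger one are the allowed subtractive pairs XL, IX, the symbol right after such a pair (if any) is smaller than the pair's first symbol, and otherwise the values never increase from left to right. Value: D (500) + XL (40) + IX (9) = 549. So it is a valid standard Roman numeral.

Yes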